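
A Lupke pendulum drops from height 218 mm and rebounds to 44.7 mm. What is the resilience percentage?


Resilience = h_rebound / h_drop * 100
= 44.7 / 218 * 100
= 20.5%

20.5%


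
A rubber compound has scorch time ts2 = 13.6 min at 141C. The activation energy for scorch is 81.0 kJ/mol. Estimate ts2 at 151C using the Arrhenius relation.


Convert temperatures: T1 = 141 + 273.15 = 414.15 K, T2 = 151 + 273.15 = 424.15 K
ts2_new = 13.6 * exp(81000 / 8.314 * (1/424.15 - 1/414.15))
1/T2 - 1/T1 = -5.6928e-05
ts2_new = 7.81 min

7.81 min


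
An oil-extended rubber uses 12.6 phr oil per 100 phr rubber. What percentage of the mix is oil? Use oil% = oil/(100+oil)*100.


Oil % = oil / (100 + oil) * 100
= 12.6 / (100 + 12.6) * 100
= 12.6 / 112.6 * 100
= 11.19%

11.19%


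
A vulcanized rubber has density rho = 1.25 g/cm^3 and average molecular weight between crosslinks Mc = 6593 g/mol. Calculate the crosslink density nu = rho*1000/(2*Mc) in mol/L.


nu = rho * 1000 / (2 * Mc)
nu = 1.25 * 1000 / (2 * 6593)
nu = 1250.0 / 13186
nu = 0.0948 mol/L

0.0948 mol/L


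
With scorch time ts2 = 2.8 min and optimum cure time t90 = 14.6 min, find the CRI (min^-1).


CRI = 100 / (t90 - ts2)
= 100 / (14.6 - 2.8)
= 100 / 11.8
= 8.47 min^-1

8.47 min^-1


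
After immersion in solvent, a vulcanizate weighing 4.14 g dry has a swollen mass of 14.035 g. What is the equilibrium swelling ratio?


Q = W_swollen / W_dry
Q = 14.035 / 4.14
Q = 3.39

Q = 3.39


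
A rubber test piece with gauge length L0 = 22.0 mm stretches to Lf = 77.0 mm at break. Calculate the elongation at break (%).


Elongation = (Lf - L0) / L0 * 100
= (77.0 - 22.0) / 22.0 * 100
= 55.0 / 22.0 * 100
= 250.0%

250.0%


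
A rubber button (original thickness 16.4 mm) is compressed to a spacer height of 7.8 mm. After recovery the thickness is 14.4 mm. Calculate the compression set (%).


CS = (t0 - recovered) / (t0 - ts) * 100
= (16.4 - 14.4) / (16.4 - 7.8) * 100
= 2.0 / 8.6 * 100
= 23.3%

23.3%


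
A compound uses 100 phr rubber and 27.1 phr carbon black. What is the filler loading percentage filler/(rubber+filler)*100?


Filler % = filler / (rubber + filler) * 100
= 27.1 / (100 + 27.1) * 100
= 27.1 / 127.1 * 100
= 21.32%

21.32%


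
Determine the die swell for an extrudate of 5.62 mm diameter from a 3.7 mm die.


Die swell ratio = D_extrudate / D_die
= 5.62 / 3.7
= 1.519

Die swell = 1.519


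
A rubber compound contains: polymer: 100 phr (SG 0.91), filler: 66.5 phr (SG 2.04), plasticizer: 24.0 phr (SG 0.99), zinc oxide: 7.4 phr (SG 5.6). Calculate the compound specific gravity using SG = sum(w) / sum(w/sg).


Sum of weights = 197.9
Volume contributions:
  polymer: 100/0.91 = 109.8901
  filler: 66.5/2.04 = 32.5980
  plasticizer: 24.0/0.99 = 24.2424
  zinc oxide: 7.4/5.6 = 1.3214
Sum of volumes = 168.0520
SG = 197.9 / 168.0520 = 1.178

SG = 1.178


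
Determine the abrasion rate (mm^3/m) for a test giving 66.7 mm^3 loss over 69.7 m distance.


Rate = volume_loss / distance
= 66.7 / 69.7
= 0.957 mm^3/m

0.957 mm^3/m


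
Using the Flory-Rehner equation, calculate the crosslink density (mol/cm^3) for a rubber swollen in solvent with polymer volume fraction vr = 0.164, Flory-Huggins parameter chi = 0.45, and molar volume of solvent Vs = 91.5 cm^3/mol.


ln(1 - vr) = ln(1 - 0.164) = -0.1791
Numerator = -((-0.1791) + 0.164 + 0.45 * 0.164^2) = 0.0030
Denominator = 91.5 * (0.164^(1/3) - 0.164/2) = 42.5814
nu = 0.0030 / 42.5814 = 7.1004e-05 mol/cm^3

7.1004e-05 mol/cm^3


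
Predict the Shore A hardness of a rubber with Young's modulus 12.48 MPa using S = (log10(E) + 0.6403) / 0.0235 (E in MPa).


log10(E) = 0.0235*S - 0.6403  =>  S = (log10(E) + 0.6403) / 0.0235
log10(12.48) = 1.096215
S = (1.096215 + 0.6403) / 0.0235 = 1.736515 / 0.0235
S = 73.9

Shore A = 73.9


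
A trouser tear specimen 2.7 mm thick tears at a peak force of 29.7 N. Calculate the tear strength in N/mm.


Tear strength = force / thickness
= 29.7 / 2.7
= 11.0 N/mm

11.0 N/mm


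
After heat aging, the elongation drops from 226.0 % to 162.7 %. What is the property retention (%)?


Retention = aged / original * 100
= 162.7 / 226.0 * 100
= 72.0%

72.0%


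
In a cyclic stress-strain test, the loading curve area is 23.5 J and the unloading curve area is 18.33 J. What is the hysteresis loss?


Hysteresis loss = loading - unloading
= 23.5 - 18.33
= 5.17 J

5.17 J


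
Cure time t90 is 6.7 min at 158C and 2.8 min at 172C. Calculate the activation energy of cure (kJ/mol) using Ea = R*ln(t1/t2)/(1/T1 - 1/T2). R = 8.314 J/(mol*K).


T1 = 431.15 K, T2 = 445.15 K
1/T1 - 1/T2 = 7.2945e-05
ln(t1/t2) = ln(6.7/2.8) = 0.8725
Ea = 8.314 * 0.8725 / 7.2945e-05 = 99443.4698 J/mol
Ea = 99.44 kJ/mol

99.44 kJ/mol


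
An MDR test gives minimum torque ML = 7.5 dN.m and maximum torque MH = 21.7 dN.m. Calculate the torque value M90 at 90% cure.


M90 = ML + 0.9 * (MH - ML)
M90 = 7.5 + 0.9 * (21.7 - 7.5)
M90 = 7.5 + 0.9 * 14.2
M90 = 20.28 dN.m

20.28 dN.m


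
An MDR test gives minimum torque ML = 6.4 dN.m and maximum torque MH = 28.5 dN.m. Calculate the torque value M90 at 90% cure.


M90 = ML + 0.9 * (MH - ML)
M90 = 6.4 + 0.9 * (28.5 - 6.4)
M90 = 6.4 + 0.9 * 22.1
M90 = 26.29 dN.m

26.29 dN.m


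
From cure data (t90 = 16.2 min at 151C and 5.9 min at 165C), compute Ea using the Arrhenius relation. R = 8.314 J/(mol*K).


T1 = 424.15 K, T2 = 438.15 K
1/T1 - 1/T2 = 7.5333e-05
ln(t1/t2) = ln(16.2/5.9) = 1.0101
Ea = 8.314 * 1.0101 / 7.5333e-05 = 111473.3282 J/mol
Ea = 111.47 kJ/mol

111.47 kJ/mol


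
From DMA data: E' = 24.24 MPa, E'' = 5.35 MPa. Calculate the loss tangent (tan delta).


tan delta = E'' / E'
= 5.35 / 24.24
= 0.2207

tan delta = 0.2207


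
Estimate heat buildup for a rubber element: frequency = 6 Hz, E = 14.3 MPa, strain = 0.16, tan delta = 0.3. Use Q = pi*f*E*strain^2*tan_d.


Q = pi * f * E * strain^2 * tan_d
= pi * 6 * 14.3 * 0.16^2 * 0.3
= pi * 6 * 14.3 * 0.0256 * 0.3
= 2.0701

Q = 2.0701


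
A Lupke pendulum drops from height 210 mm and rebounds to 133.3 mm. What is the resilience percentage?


Resilience = h_rebound / h_drop * 100
= 133.3 / 210 * 100
= 63.5%

63.5%


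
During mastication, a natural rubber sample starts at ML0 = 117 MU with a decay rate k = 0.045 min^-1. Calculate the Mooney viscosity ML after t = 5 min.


ML = ML0 * exp(-k * t)
ML = 117 * exp(-0.045 * 5)
ML = 117 * 0.7985
ML = 93.43 MU

93.43 MU


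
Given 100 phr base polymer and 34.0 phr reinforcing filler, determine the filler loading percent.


Filler % = filler / (rubber + filler) * 100
= 34.0 / (100 + 34.0) * 100
= 34.0 / 134.0 * 100
= 25.37%

25.37%


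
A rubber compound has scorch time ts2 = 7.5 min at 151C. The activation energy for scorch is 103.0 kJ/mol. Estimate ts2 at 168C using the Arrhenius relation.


Convert temperatures: T1 = 151 + 273.15 = 424.15 K, T2 = 168 + 273.15 = 441.15 K
ts2_new = 7.5 * exp(103000 / 8.314 * (1/441.15 - 1/424.15))
1/T2 - 1/T1 = -9.0854e-05
ts2_new = 2.43 min

2.43 min


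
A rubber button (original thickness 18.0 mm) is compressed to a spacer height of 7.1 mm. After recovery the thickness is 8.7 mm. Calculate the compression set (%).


CS = (t0 - recovered) / (t0 - ts) * 100
= (18.0 - 8.7) / (18.0 - 7.1) * 100
= 9.3 / 10.9 * 100
= 85.3%

85.3%


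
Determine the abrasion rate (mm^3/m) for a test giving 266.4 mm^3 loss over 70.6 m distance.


Rate = volume_loss / distance
= 266.4 / 70.6
= 3.773 mm^3/m

3.773 mm^3/m


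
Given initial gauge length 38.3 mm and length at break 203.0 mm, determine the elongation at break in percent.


Elongation = (Lf - L0) / L0 * 100
= (203.0 - 38.3) / 38.3 * 100
= 164.7 / 38.3 * 100
= 430.0%

430.0%


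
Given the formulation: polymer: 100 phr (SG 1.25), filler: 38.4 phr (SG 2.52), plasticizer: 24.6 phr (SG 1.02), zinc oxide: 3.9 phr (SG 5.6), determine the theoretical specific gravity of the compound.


Sum of weights = 166.9
Volume contributions:
  polymer: 100/1.25 = 80.0000
  filler: 38.4/2.52 = 15.2381
  plasticizer: 24.6/1.02 = 24.1176
  zinc oxide: 3.9/5.6 = 0.6964
Sum of volumes = 120.0522
SG = 166.9 / 120.0522 = 1.39

SG = 1.39


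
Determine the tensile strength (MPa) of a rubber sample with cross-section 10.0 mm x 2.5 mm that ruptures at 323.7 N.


Area = width * thickness = 10.0 * 2.5 = 25.0 mm^2
TS = force / area = 323.7 / 25.0 = 12.95 MPa

12.95 MPa


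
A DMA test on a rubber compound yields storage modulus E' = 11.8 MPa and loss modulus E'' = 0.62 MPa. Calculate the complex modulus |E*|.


|E*| = sqrt(E'^2 + E''^2)
= sqrt(11.8^2 + 0.62^2)
= sqrt(139.2400 + 0.3844)
= 11.816 MPa

11.816 MPa


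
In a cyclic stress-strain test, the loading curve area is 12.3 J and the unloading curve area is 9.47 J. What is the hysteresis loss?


Hysteresis loss = loading - unloading
= 12.3 - 9.47
= 2.83 J

2.83 J


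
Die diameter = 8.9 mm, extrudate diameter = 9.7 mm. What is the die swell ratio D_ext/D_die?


Die swell ratio = D_extrudate / D_die
= 9.7 / 8.9
= 1.09

Die swell = 1.09


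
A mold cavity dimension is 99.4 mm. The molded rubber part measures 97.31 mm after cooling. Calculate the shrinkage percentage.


Shrinkage = (mold - part) / mold * 100
= (99.4 - 97.31) / 99.4 * 100
= 2.09 / 99.4 * 100
= 2.1%

2.1%


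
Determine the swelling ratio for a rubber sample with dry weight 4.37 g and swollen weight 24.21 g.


Q = W_swollen / W_dry
Q = 24.21 / 4.37
Q = 5.54

Q = 5.54


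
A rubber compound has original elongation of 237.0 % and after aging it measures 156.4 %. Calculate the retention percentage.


Retention = aged / original * 100
= 156.4 / 237.0 * 100
= 66.0%

66.0%


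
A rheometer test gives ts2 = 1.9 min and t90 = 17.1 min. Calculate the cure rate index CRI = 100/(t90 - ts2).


CRI = 100 / (t90 - ts2)
= 100 / (17.1 - 1.9)
= 100 / 15.2
= 6.58 min^-1

6.58 min^-1


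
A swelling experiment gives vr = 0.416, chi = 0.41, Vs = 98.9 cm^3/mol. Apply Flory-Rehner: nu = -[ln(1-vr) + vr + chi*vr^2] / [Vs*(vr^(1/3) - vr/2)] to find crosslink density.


ln(1 - vr) = ln(1 - 0.416) = -0.5379
Numerator = -((-0.5379) + 0.416 + 0.41 * 0.416^2) = 0.0509
Denominator = 98.9 * (0.416^(1/3) - 0.416/2) = 53.2579
nu = 0.0509 / 53.2579 = 9.5575e-04 mol/cm^3

9.5575e-04 mol/cm^3


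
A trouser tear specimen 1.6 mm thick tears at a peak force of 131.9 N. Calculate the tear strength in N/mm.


Tear strength = force / thickness
= 131.9 / 1.6
= 82.44 N/mm

82.44 N/mm


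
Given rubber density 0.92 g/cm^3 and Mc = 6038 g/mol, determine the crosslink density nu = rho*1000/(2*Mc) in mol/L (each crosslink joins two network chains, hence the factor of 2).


nu = rho * 1000 / (2 * Mc)
nu = 0.92 * 1000 / (2 * 6038)
nu = 920.0 / 12076
nu = 0.0762 mol/L

0.0762 mol/L


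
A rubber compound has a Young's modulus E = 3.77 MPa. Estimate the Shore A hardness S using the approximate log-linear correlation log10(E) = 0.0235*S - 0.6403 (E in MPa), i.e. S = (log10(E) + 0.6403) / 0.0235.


log10(E) = 0.0235*S - 0.6403  =>  S = (log10(E) + 0.6403) / 0.0235
log10(3.77) = 0.576341
S = (0.576341 + 0.6403) / 0.0235 = 1.216641 / 0.0235
S = 51.8

Shore A = 51.8


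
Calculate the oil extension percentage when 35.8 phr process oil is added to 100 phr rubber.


Oil % = oil / (100 + oil) * 100
= 35.8 / (100 + 35.8) * 100
= 35.8 / 135.8 * 100
= 26.36%

26.36%


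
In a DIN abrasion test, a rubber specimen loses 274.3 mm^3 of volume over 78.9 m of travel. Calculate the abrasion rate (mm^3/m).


Rate = volume_loss / distance
= 274.3 / 78.9
= 3.477 mm^3/m

3.477 mm^3/m


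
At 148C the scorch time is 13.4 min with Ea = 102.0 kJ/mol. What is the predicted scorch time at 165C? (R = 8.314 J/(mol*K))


Convert temperatures: T1 = 148 + 273.15 = 421.15 K, T2 = 165 + 273.15 = 438.15 K
ts2_new = 13.4 * exp(102000 / 8.314 * (1/438.15 - 1/421.15))
1/T2 - 1/T1 = -9.2128e-05
ts2_new = 4.33 min

4.33 min


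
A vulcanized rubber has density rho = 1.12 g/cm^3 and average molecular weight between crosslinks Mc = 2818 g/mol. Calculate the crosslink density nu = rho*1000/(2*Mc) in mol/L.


nu = rho * 1000 / (2 * Mc)
nu = 1.12 * 1000 / (2 * 2818)
nu = 1120.0 / 5636
nu = 0.1987 mol/L

0.1987 mol/L


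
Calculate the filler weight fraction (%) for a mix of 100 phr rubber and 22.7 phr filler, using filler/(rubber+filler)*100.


Filler % = filler / (rubber + filler) * 100
= 22.7 / (100 + 22.7) * 100
= 22.7 / 122.7 * 100
= 18.5%

18.5%


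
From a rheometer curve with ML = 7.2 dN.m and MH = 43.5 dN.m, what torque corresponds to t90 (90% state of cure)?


M90 = ML + 0.9 * (MH - ML)
M90 = 7.2 + 0.9 * (43.5 - 7.2)
M90 = 7.2 + 0.9 * 36.3
M90 = 39.87 dN.m

39.87 dN.m


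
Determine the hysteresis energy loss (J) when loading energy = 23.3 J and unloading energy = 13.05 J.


Hysteresis loss = loading - unloading
= 23.3 - 13.05
= 10.25 J

10.25 J


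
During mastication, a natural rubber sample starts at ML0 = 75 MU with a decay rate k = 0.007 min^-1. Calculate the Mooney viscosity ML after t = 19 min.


ML = ML0 * exp(-k * t)
ML = 75 * exp(-0.007 * 19)
ML = 75 * 0.8755
ML = 65.66 MU

65.66 MU


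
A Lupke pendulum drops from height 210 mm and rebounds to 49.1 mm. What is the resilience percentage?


Resilience = h_rebound / h_drop * 100
= 49.1 / 210 * 100
= 23.4%

23.4%


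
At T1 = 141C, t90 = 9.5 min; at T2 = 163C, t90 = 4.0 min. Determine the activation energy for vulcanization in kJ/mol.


T1 = 414.15 K, T2 = 436.15 K
1/T1 - 1/T2 = 1.2179e-04
ln(t1/t2) = ln(9.5/4.0) = 0.8650
Ea = 8.314 * 0.8650 / 1.2179e-04 = 59046.7098 J/mol
Ea = 59.05 kJ/mol

59.05 kJ/mol


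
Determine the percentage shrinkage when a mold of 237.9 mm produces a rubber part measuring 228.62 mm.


Shrinkage = (mold - part) / mold * 100
= (237.9 - 228.62) / 237.9 * 100
= 9.28 / 237.9 * 100
= 3.9%

3.9%


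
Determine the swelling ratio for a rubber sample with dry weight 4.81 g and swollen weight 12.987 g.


Q = W_swollen / W_dry
Q = 12.987 / 4.81
Q = 2.7

Q = 2.7


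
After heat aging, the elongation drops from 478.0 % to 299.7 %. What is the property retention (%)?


Retention = aged / original * 100
= 299.7 / 478.0 * 100
= 62.7%

62.7%


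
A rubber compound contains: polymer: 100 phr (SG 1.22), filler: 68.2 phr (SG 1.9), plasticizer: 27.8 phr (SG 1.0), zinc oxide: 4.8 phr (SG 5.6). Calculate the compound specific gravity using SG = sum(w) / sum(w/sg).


Sum of weights = 200.8
Volume contributions:
  polymer: 100/1.22 = 81.9672
  filler: 68.2/1.9 = 35.8947
  plasticizer: 27.8/1.0 = 27.8000
  zinc oxide: 4.8/5.6 = 0.8571
Sum of volumes = 146.5191
SG = 200.8 / 146.5191 = 1.37

SG = 1.37


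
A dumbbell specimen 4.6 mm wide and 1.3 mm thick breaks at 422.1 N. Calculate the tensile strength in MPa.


Area = width * thickness = 4.6 * 1.3 = 5.98 mm^2
TS = force / area = 422.1 / 5.98 = 70.59 MPa

70.59 MPa


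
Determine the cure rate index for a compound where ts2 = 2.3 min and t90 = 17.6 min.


CRI = 100 / (t90 - ts2)
= 100 / (17.6 - 2.3)
= 100 / 15.3
= 6.54 min^-1

6.54 min^-1


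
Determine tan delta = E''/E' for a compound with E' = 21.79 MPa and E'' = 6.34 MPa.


tan delta = E'' / E'
= 6.34 / 21.79
= 0.291

tan delta = 0.291


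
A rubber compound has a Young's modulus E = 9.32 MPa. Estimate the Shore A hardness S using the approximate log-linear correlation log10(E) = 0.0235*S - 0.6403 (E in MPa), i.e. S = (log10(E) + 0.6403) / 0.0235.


log10(E) = 0.0235*S - 0.6403  =>  S = (log10(E) + 0.6403) / 0.0235
log10(9.32) = 0.969416
S = (0.969416 + 0.6403) / 0.0235 = 1.609716 / 0.0235
S = 68.5

Shore A = 68.5


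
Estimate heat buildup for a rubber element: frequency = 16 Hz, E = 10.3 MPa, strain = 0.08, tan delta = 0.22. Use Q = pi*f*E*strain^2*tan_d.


Q = pi * f * E * strain^2 * tan_d
= pi * 16 * 10.3 * 0.08^2 * 0.22
= pi * 16 * 10.3 * 0.0064 * 0.22
= 0.7290

Q = 0.7290


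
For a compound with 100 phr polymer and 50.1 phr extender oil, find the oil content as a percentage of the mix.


Oil % = oil / (100 + oil) * 100
= 50.1 / (100 + 50.1) * 100
= 50.1 / 150.1 * 100
= 33.38%

33.38%


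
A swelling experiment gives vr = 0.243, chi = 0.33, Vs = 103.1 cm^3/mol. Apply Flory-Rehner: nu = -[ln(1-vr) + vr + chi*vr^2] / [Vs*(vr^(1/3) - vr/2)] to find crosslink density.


ln(1 - vr) = ln(1 - 0.243) = -0.2784
Numerator = -((-0.2784) + 0.243 + 0.33 * 0.243^2) = 0.0159
Denominator = 103.1 * (0.243^(1/3) - 0.243/2) = 51.8103
nu = 0.0159 / 51.8103 = 3.0700e-04 mol/cm^3

3.0700e-04 mol/cm^3


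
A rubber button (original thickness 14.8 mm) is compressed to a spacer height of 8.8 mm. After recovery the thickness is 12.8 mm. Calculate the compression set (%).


CS = (t0 - recovered) / (t0 - ts) * 100
= (14.8 - 12.8) / (14.8 - 8.8) * 100
= 2.0 / 6.0 * 100
= 33.3%

33.3%


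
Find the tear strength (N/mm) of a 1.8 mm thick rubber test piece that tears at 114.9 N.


Tear strength = force / thickness
= 114.9 / 1.8
= 63.83 N/mm

63.83 N/mm


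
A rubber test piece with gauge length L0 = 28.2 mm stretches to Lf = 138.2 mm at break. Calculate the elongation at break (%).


Elongation = (Lf - L0) / L0 * 100
= (138.2 - 28.2) / 28.2 * 100
= 110.0 / 28.2 * 100
= 390.1%

390.1%


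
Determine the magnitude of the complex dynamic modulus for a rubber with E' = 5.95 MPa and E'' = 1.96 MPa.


|E*| = sqrt(E'^2 + E''^2)
= sqrt(5.95^2 + 1.96^2)
= sqrt(35.4025 + 3.8416)
= 6.265 MPa

6.265 MPa


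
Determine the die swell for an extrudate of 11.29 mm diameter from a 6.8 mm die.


Die swell ratio = D_extrudate / D_die
= 11.29 / 6.8
= 1.66

Die swell = 1.66


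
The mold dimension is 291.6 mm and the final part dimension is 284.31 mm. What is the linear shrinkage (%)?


Shrinkage = (mold - part) / mold * 100
= (291.6 - 284.31) / 291.6 * 100
= 7.29 / 291.6 * 100
= 2.5%

2.5%


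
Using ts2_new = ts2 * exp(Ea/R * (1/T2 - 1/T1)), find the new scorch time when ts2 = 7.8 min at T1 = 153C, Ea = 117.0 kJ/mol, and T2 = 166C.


Convert temperatures: T1 = 153 + 273.15 = 426.15 K, T2 = 166 + 273.15 = 439.15 K
ts2_new = 7.8 * exp(117000 / 8.314 * (1/439.15 - 1/426.15))
1/T2 - 1/T1 = -6.9465e-05
ts2_new = 2.93 min

2.93 min


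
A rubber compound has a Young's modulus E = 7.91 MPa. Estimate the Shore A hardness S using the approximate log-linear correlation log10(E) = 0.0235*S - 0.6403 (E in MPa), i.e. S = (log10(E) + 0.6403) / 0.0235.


log10(E) = 0.0235*S - 0.6403  =>  S = (log10(E) + 0.6403) / 0.0235
log10(7.91) = 0.898176
S = (0.898176 + 0.6403) / 0.0235 = 1.538476 / 0.0235
S = 65.5

Shore A = 65.5


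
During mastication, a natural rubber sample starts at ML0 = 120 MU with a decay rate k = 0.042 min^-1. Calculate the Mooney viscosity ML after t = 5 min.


ML = ML0 * exp(-k * t)
ML = 120 * exp(-0.042 * 5)
ML = 120 * 0.8106
ML = 97.27 MU

97.27 MU


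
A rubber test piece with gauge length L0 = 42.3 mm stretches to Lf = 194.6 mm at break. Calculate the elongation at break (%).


Elongation = (Lf - L0) / L0 * 100
= (194.6 - 42.3) / 42.3 * 100
= 152.3 / 42.3 * 100
= 360.0%

360.0%


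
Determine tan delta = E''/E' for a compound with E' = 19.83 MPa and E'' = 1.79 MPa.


tan delta = E'' / E'
= 1.79 / 19.83
= 0.0903

tan delta = 0.0903


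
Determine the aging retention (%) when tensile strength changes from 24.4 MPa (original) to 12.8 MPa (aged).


Retention = aged / original * 100
= 12.8 / 24.4 * 100
= 52.5%

52.5%


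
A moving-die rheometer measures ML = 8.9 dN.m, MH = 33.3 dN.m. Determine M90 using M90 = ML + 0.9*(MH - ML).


M90 = ML + 0.9 * (MH - ML)
M90 = 8.9 + 0.9 * (33.3 - 8.9)
M90 = 8.9 + 0.9 * 24.4
M90 = 30.86 dN.m

30.86 dN.m


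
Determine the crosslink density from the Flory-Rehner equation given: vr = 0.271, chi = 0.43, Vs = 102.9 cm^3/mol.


ln(1 - vr) = ln(1 - 0.271) = -0.3161
Numerator = -((-0.3161) + 0.271 + 0.43 * 0.271^2) = 0.0135
Denominator = 102.9 * (0.271^(1/3) - 0.271/2) = 52.6465
nu = 0.0135 / 52.6465 = 2.5646e-04 mol/cm^3

2.5646e-04 mol/cm^3


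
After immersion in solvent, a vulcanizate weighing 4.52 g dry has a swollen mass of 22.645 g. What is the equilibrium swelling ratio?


Q = W_swollen / W_dry
Q = 22.645 / 4.52
Q = 5.01

Q = 5.01


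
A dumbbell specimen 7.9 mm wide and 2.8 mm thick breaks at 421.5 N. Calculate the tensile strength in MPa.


Area = width * thickness = 7.9 * 2.8 = 22.12 mm^2
TS = force / area = 421.5 / 22.12 = 19.06 MPa

19.06 MPa


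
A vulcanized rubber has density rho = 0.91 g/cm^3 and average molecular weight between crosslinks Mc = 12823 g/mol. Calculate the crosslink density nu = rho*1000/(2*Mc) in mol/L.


nu = rho * 1000 / (2 * Mc)
nu = 0.91 * 1000 / (2 * 12823)
nu = 910.0 / 25646
nu = 0.0355 mol/L

0.0355 mol/L


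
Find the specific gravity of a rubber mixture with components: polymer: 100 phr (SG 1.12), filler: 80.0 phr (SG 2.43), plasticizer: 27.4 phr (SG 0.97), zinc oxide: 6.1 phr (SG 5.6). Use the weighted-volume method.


Sum of weights = 213.5
Volume contributions:
  polymer: 100/1.12 = 89.2857
  filler: 80.0/2.43 = 32.9218
  plasticizer: 27.4/0.97 = 28.2474
  zinc oxide: 6.1/5.6 = 1.0893
Sum of volumes = 151.5442
SG = 213.5 / 151.5442 = 1.409

SG = 1.409


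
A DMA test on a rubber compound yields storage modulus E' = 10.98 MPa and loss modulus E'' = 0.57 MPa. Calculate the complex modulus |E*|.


|E*| = sqrt(E'^2 + E''^2)
= sqrt(10.98^2 + 0.57^2)
= sqrt(120.5604 + 0.3249)
= 10.995 MPa

10.995 MPa


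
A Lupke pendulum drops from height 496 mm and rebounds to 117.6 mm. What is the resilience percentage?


Resilience = h_rebound / h_drop * 100
= 117.6 / 496 * 100
= 23.7%

23.7%


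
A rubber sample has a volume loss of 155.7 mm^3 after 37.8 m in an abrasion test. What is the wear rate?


Rate = volume_loss / distance
= 155.7 / 37.8
= 4.119 mm^3/m

4.119 mm^3/m


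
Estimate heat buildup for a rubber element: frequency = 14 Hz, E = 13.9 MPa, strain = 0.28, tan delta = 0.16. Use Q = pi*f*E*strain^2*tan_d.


Q = pi * f * E * strain^2 * tan_d
= pi * 14 * 13.9 * 0.28^2 * 0.16
= pi * 14 * 13.9 * 0.0784 * 0.16
= 7.6688

Q = 7.6688


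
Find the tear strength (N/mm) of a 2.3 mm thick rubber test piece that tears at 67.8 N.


Tear strength = force / thickness
= 67.8 / 2.3
= 29.48 N/mm

29.48 N/mm


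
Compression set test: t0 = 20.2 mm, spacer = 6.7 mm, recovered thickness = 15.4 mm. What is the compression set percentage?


CS = (t0 - recovered) / (t0 - ts) * 100
= (20.2 - 15.4) / (20.2 - 6.7) * 100
= 4.8 / 13.5 * 100
= 35.6%

35.6%


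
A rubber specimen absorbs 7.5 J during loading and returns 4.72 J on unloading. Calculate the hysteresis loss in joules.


Hysteresis loss = loading - unloading
= 7.5 - 4.72
= 2.78 J

2.78 J


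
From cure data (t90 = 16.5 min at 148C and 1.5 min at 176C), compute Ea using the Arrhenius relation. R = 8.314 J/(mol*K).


T1 = 421.15 K, T2 = 449.15 K
1/T1 - 1/T2 = 1.4802e-04
ln(t1/t2) = ln(16.5/1.5) = 2.3979
Ea = 8.314 * 2.3979 / 1.4802e-04 = 134682.2644 J/mol
Ea = 134.68 kJ/mol

134.68 kJ/mol


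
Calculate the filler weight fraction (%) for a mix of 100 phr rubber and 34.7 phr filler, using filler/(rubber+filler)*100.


Filler % = filler / (rubber + filler) * 100
= 34.7 / (100 + 34.7) * 100
= 34.7 / 134.7 * 100
= 25.76%

25.76%


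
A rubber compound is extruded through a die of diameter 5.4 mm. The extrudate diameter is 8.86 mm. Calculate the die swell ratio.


Die swell ratio = D_extrudate / D_die
= 8.86 / 5.4
= 1.641

Die swell = 1.641


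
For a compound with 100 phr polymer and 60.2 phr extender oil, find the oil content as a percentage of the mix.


Oil % = oil / (100 + oil) * 100
= 60.2 / (100 + 60.2) * 100
= 60.2 / 160.2 * 100
= 37.58%

37.58%


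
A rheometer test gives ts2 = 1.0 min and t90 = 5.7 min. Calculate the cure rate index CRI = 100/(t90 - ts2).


CRI = 100 / (t90 - ts2)
= 100 / (5.7 - 1.0)
= 100 / 4.7
= 21.28 min^-1

21.28 min^-1


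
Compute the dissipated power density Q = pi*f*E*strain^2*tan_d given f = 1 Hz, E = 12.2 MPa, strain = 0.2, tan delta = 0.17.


Q = pi * f * E * strain^2 * tan_d
= pi * 1 * 12.2 * 0.2^2 * 0.17
= pi * 1 * 12.2 * 0.0400 * 0.17
= 0.2606

Q = 0.2606


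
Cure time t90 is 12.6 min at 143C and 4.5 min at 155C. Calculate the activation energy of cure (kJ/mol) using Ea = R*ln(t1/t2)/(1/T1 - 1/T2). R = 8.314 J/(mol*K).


T1 = 416.15 K, T2 = 428.15 K
1/T1 - 1/T2 = 6.7350e-05
ln(t1/t2) = ln(12.6/4.5) = 1.0296
Ea = 8.314 * 1.0296 / 6.7350e-05 = 127101.6960 J/mol
Ea = 127.1 kJ/mol

127.1 kJ/mol


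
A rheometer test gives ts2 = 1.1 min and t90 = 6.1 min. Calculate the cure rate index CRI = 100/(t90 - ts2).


CRI = 100 / (t90 - ts2)
= 100 / (6.1 - 1.1)
= 100 / 5.0
= 20.0 min^-1

20.0 min^-1


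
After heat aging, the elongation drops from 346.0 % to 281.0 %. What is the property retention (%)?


Retention = aged / original * 100
= 281.0 / 346.0 * 100
= 81.2%

81.2%


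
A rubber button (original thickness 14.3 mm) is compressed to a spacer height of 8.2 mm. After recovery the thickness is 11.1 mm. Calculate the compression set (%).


CS = (t0 - recovered) / (t0 - ts) * 100
= (14.3 - 11.1) / (14.3 - 8.2) * 100
= 3.2 / 6.1 * 100
= 52.5%

52.5%


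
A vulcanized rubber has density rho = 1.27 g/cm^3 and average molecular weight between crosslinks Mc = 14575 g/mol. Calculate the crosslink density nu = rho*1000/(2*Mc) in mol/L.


nu = rho * 1000 / (2 * Mc)
nu = 1.27 * 1000 / (2 * 14575)
nu = 1270.0 / 29150
nu = 0.0436 mol/L

0.0436 mol/L


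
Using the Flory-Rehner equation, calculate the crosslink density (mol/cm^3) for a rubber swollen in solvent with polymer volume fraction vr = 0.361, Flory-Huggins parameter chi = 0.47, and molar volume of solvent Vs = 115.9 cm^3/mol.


ln(1 - vr) = ln(1 - 0.361) = -0.4479
Numerator = -((-0.4479) + 0.361 + 0.47 * 0.361^2) = 0.0256
Denominator = 115.9 * (0.361^(1/3) - 0.361/2) = 61.6051
nu = 0.0256 / 61.6051 = 4.1555e-04 mol/cm^3

4.1555e-04 mol/cm^3


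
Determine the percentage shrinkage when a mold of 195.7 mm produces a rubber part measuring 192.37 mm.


Shrinkage = (mold - part) / mold * 100
= (195.7 - 192.37) / 195.7 * 100
= 3.33 / 195.7 * 100
= 1.7%

1.7%


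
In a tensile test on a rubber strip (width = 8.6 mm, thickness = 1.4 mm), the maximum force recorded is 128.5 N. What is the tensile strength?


Area = width * thickness = 8.6 * 1.4 = 12.04 mm^2
TS = force / area = 128.5 / 12.04 = 10.67 MPa

10.67 MPa


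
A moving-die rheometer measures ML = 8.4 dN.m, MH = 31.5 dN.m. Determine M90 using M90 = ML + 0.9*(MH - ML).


M90 = ML + 0.9 * (MH - ML)
M90 = 8.4 + 0.9 * (31.5 - 8.4)
M90 = 8.4 + 0.9 * 23.1
M90 = 29.19 dN.m

29.19 dN.m


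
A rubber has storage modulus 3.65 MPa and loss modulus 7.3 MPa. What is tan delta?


tan delta = E'' / E'
= 7.3 / 3.65
= 2.0

tan delta = 2.0


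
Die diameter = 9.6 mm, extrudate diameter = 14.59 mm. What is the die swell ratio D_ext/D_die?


Die swell ratio = D_extrudate / D_die
= 14.59 / 9.6
= 1.52

Die swell = 1.52


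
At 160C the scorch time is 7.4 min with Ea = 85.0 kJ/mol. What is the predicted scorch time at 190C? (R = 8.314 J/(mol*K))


Convert temperatures: T1 = 160 + 273.15 = 433.15 K, T2 = 190 + 273.15 = 463.15 K
ts2_new = 7.4 * exp(85000 / 8.314 * (1/463.15 - 1/433.15))
1/T2 - 1/T1 = -1.4954e-04
ts2_new = 1.6 min

1.6 min


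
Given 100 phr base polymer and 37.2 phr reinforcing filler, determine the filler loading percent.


Filler % = filler / (rubber + filler) * 100
= 37.2 / (100 + 37.2) * 100
= 37.2 / 137.2 * 100
= 27.11%

27.11%


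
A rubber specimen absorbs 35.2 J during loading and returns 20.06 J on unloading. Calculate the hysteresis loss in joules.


Hysteresis loss = loading - unloading
= 35.2 - 20.06
= 15.14 J

15.14 J


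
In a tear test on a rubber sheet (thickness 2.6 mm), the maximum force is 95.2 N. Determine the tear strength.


Tear strength = force / thickness
= 95.2 / 2.6
= 36.62 N/mm

36.62 N/mm


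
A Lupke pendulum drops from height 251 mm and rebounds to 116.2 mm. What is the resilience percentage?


Resilience = h_rebound / h_drop * 100
= 116.2 / 251 * 100
= 46.3%

46.3%


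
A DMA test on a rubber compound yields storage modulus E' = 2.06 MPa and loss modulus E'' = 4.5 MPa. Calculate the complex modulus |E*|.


|E*| = sqrt(E'^2 + E''^2)
= sqrt(2.06^2 + 4.5^2)
= sqrt(4.2436 + 20.2500)
= 4.949 MPa

4.949 MPa


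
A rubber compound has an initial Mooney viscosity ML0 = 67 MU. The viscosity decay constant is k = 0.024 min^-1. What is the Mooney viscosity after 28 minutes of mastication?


ML = ML0 * exp(-k * t)
ML = 67 * exp(-0.024 * 28)
ML = 67 * 0.5107
ML = 34.22 MU

34.22 MU


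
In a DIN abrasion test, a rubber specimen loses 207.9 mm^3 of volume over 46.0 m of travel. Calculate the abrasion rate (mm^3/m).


Rate = volume_loss / distance
= 207.9 / 46.0
= 4.52 mm^3/m

4.52 mm^3/m


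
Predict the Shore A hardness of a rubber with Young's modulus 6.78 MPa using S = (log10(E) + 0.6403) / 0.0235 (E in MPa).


log10(E) = 0.0235*S - 0.6403  =>  S = (log10(E) + 0.6403) / 0.0235
log10(6.78) = 0.831230
S = (0.831230 + 0.6403) / 0.0235 = 1.471530 / 0.0235
S = 62.6

Shore A = 62.6


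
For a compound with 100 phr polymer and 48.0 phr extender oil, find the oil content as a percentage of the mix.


Oil % = oil / (100 + oil) * 100
= 48.0 / (100 + 48.0) * 100
= 48.0 / 148.0 * 100
= 32.43%

32.43%


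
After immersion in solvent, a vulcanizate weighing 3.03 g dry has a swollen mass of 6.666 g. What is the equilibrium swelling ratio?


Q = W_swollen / W_dry
Q = 6.666 / 3.03
Q = 2.2

Q = 2.2


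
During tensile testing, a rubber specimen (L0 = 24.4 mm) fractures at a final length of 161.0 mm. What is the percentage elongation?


Elongation = (Lf - L0) / L0 * 100
= (161.0 - 24.4) / 24.4 * 100
= 136.6 / 24.4 * 100
= 559.8%

559.8%


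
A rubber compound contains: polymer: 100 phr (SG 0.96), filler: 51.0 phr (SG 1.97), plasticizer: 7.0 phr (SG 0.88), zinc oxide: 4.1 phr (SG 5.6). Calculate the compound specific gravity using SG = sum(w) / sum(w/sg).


Sum of weights = 162.1
Volume contributions:
  polymer: 100/0.96 = 104.1667
  filler: 51.0/1.97 = 25.8883
  plasticizer: 7.0/0.88 = 7.9545
  zinc oxide: 4.1/5.6 = 0.7321
Sum of volumes = 138.7417
SG = 162.1 / 138.7417 = 1.168

SG = 1.168


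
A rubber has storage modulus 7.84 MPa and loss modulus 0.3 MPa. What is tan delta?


tan delta = E'' / E'
= 0.3 / 7.84
= 0.0383

tan delta = 0.0383


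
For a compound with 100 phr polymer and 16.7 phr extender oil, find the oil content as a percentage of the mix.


Oil % = oil / (100 + oil) * 100
= 16.7 / (100 + 16.7) * 100
= 16.7 / 116.7 * 100
= 14.31%

14.31%


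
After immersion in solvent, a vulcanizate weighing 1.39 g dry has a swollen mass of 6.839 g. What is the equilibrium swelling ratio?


Q = W_swollen / W_dry
Q = 6.839 / 1.39
Q = 4.92

Q = 4.92


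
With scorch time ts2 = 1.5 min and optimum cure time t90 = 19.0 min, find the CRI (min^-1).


CRI = 100 / (t90 - ts2)
= 100 / (19.0 - 1.5)
= 100 / 17.5
= 5.71 min^-1

5.71 min^-1


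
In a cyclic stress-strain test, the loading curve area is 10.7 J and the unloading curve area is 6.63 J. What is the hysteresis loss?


Hysteresis loss = loading - unloading
= 10.7 - 6.63
= 4.07 J

4.07 J


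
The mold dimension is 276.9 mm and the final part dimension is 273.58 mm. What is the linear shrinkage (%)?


Shrinkage = (mold - part) / mold * 100
= (276.9 - 273.58) / 276.9 * 100
= 3.32 / 276.9 * 100
= 1.2%

1.2%


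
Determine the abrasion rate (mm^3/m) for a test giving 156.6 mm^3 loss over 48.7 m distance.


Rate = volume_loss / distance
= 156.6 / 48.7
= 3.216 mm^3/m

3.216 mm^3/m


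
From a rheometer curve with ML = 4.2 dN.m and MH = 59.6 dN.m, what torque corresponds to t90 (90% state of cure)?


M90 = ML + 0.9 * (MH - ML)
M90 = 4.2 + 0.9 * (59.6 - 4.2)
M90 = 4.2 + 0.9 * 55.4
M90 = 54.06 dN.m

54.06 dN.m


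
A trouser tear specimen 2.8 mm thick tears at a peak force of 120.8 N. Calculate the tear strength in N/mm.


Tear strength = force / thickness
= 120.8 / 2.8
= 43.14 N/mm

43.14 N/mm


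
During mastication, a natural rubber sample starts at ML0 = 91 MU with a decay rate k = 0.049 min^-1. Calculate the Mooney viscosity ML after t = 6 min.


ML = ML0 * exp(-k * t)
ML = 91 * exp(-0.049 * 6)
ML = 91 * 0.7453
ML = 67.82 MU

67.82 MU


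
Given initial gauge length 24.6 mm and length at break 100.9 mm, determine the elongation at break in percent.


Elongation = (Lf - L0) / L0 * 100
= (100.9 - 24.6) / 24.6 * 100
= 76.3 / 24.6 * 100
= 310.2%

310.2%


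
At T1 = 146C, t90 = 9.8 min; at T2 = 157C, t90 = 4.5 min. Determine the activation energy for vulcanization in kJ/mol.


T1 = 419.15 K, T2 = 430.15 K
1/T1 - 1/T2 = 6.1010e-05
ln(t1/t2) = ln(9.8/4.5) = 0.7783
Ea = 8.314 * 0.7783 / 6.1010e-05 = 106061.2026 J/mol
Ea = 106.06 kJ/mol

106.06 kJ/mol


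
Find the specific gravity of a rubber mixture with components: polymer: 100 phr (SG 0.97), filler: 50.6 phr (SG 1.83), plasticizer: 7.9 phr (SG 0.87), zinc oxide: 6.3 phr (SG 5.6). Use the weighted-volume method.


Sum of weights = 164.8
Volume contributions:
  polymer: 100/0.97 = 103.0928
  filler: 50.6/1.83 = 27.6503
  plasticizer: 7.9/0.87 = 9.0805
  zinc oxide: 6.3/5.6 = 1.1250
Sum of volumes = 140.9485
SG = 164.8 / 140.9485 = 1.169

SG = 1.169


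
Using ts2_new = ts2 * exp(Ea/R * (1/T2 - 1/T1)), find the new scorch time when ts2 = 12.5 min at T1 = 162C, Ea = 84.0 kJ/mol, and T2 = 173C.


Convert temperatures: T1 = 162 + 273.15 = 435.15 K, T2 = 173 + 273.15 = 446.15 K
ts2_new = 12.5 * exp(84000 / 8.314 * (1/446.15 - 1/435.15))
1/T2 - 1/T1 = -5.6660e-05
ts2_new = 7.05 min

7.05 min


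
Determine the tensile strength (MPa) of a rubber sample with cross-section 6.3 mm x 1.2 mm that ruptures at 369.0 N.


Area = width * thickness = 6.3 * 1.2 = 7.56 mm^2
TS = force / area = 369.0 / 7.56 = 48.81 MPa

48.81 MPa


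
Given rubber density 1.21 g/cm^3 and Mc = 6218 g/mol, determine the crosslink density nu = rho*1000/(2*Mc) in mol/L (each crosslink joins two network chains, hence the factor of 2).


nu = rho * 1000 / (2 * Mc)
nu = 1.21 * 1000 / (2 * 6218)
nu = 1210.0 / 12436
nu = 0.0973 mol/L

0.0973 mol/L


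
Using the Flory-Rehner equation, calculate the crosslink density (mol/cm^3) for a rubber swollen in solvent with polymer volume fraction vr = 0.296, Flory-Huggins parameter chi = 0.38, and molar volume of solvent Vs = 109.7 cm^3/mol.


ln(1 - vr) = ln(1 - 0.296) = -0.3510
Numerator = -((-0.3510) + 0.296 + 0.38 * 0.296^2) = 0.0217
Denominator = 109.7 * (0.296^(1/3) - 0.296/2) = 56.8733
nu = 0.0217 / 56.8733 = 3.8125e-04 mol/cm^3

3.8125e-04 mol/cm^3


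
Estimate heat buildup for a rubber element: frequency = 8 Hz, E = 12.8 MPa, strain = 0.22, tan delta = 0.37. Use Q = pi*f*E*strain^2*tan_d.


Q = pi * f * E * strain^2 * tan_d
= pi * 8 * 12.8 * 0.22^2 * 0.37
= pi * 8 * 12.8 * 0.0484 * 0.37
= 5.7610

Q = 5.7610


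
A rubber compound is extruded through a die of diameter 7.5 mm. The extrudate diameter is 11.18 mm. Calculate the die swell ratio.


Die swell ratio = D_extrudate / D_die
= 11.18 / 7.5
= 1.491

Die swell = 1.491


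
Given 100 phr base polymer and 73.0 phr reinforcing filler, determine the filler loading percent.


Filler % = filler / (rubber + filler) * 100
= 73.0 / (100 + 73.0) * 100
= 73.0 / 173.0 * 100
= 42.2%

42.2%


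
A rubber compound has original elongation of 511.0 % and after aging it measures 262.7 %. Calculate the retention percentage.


Retention = aged / original * 100
= 262.7 / 511.0 * 100
= 51.4%

51.4%


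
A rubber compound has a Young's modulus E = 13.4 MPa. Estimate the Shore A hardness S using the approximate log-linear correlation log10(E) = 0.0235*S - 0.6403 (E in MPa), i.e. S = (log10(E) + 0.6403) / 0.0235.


log10(E) = 0.0235*S - 0.6403  =>  S = (log10(E) + 0.6403) / 0.0235
log10(13.4) = 1.127105
S = (1.127105 + 0.6403) / 0.0235 = 1.767405 / 0.0235
S = 75.2

Shore A = 75.2


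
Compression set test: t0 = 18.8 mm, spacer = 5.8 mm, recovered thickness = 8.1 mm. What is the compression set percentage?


CS = (t0 - recovered) / (t0 - ts) * 100
= (18.8 - 8.1) / (18.8 - 5.8) * 100
= 10.7 / 13.0 * 100
= 82.3%

82.3%


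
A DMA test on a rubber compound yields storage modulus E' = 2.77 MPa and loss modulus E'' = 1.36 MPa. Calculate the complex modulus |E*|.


|E*| = sqrt(E'^2 + E''^2)
= sqrt(2.77^2 + 1.36^2)
= sqrt(7.6729 + 1.8496)
= 3.086 MPa

3.086 MPa


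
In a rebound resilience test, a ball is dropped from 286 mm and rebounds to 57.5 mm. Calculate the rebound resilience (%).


Resilience = h_rebound / h_drop * 100
= 57.5 / 286 * 100
= 20.1%

20.1%


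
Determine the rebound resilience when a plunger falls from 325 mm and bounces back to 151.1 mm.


Resilience = h_rebound / h_drop * 100
= 151.1 / 325 * 100
= 46.5%

46.5%


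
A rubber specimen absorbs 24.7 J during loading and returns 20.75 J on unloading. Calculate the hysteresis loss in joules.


Hysteresis loss = loading - unloading
= 24.7 - 20.75
= 3.95 J

3.95 J


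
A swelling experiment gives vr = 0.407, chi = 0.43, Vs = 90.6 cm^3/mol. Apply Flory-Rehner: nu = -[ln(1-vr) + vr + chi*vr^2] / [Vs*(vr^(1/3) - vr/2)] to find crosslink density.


ln(1 - vr) = ln(1 - 0.407) = -0.5226
Numerator = -((-0.5226) + 0.407 + 0.43 * 0.407^2) = 0.0443
Denominator = 90.6 * (0.407^(1/3) - 0.407/2) = 48.7047
nu = 0.0443 / 48.7047 = 9.1022e-04 mol/cm^3

9.1022e-04 mol/cm^3


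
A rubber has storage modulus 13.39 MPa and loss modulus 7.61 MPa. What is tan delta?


tan delta = E'' / E'
= 7.61 / 13.39
= 0.5683

tan delta = 0.5683


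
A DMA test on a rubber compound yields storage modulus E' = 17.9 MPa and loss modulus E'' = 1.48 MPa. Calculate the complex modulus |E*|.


|E*| = sqrt(E'^2 + E''^2)
= sqrt(17.9^2 + 1.48^2)
= sqrt(320.4100 + 2.1904)
= 17.961 MPa

17.961 MPa


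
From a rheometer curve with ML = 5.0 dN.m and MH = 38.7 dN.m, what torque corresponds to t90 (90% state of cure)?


M90 = ML + 0.9 * (MH - ML)
M90 = 5.0 + 0.9 * (38.7 - 5.0)
M90 = 5.0 + 0.9 * 33.7
M90 = 35.33 dN.m

35.33 dN.m


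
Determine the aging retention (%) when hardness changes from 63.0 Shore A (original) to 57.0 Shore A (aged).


Retention = aged / original * 100
= 57.0 / 63.0 * 100
= 90.5%

90.5%


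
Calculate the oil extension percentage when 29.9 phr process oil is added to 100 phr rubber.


Oil % = oil / (100 + oil) * 100
= 29.9 / (100 + 29.9) * 100
= 29.9 / 129.9 * 100
= 23.02%

23.02%


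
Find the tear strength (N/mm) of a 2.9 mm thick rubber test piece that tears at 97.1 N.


Tear strength = force / thickness
= 97.1 / 2.9
= 33.48 N/mm

33.48 N/mm


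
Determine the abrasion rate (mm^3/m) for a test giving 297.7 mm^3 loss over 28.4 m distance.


Rate = volume_loss / distance
= 297.7 / 28.4
= 10.482 mm^3/m

10.482 mm^3/m


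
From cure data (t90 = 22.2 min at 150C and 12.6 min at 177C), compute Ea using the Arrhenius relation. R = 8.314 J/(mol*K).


T1 = 423.15 K, T2 = 450.15 K
1/T1 - 1/T2 = 1.4175e-04
ln(t1/t2) = ln(22.2/12.6) = 0.5664
Ea = 8.314 * 0.5664 / 1.4175e-04 = 33221.3771 J/mol
Ea = 33.22 kJ/mol

33.22 kJ/mol


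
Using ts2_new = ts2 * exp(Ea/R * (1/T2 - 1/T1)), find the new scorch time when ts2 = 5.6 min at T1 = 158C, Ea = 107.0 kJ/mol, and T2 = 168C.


Convert temperatures: T1 = 158 + 273.15 = 431.15 K, T2 = 168 + 273.15 = 441.15 K
ts2_new = 5.6 * exp(107000 / 8.314 * (1/441.15 - 1/431.15))
1/T2 - 1/T1 = -5.2576e-05
ts2_new = 2.85 min

2.85 min


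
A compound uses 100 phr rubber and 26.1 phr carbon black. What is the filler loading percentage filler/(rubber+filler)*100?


Filler % = filler / (rubber + filler) * 100
= 26.1 / (100 + 26.1) * 100
= 26.1 / 126.1 * 100
= 20.7%

20.7%
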